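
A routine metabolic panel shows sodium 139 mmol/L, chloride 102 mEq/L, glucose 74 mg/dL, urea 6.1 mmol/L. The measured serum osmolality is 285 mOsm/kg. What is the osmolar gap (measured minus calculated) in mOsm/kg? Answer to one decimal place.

Calculated osmolality = 2·Na + glucose/18 + urea
= 2·139 + 74/18 + 6.1
= 278 + 4.11 + 6.10
= 288.21 mOsm/kg ≈ 288.2 mOsm/kg
Osmolar gap = measured − calculated = 285 − 288.2 = -3.2 mOsm/kg

-3.2 mOsm/kg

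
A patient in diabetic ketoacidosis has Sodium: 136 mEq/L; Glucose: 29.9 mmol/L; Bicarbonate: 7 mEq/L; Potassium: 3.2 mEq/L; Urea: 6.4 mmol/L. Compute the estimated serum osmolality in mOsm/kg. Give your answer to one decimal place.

308.3 mOsm/kg

Calculated osmolality = 2·Na + glucose + urea
= 2·136 + 29.9 + 6.4
= 272 + 29.90 + 6.40
= 308.3 mOsm/kg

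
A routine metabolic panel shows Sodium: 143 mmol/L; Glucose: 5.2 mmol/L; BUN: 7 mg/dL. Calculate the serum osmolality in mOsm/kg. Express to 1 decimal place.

Calculated osmolality = 2·Na + glucose + BUN/2.8
= 2·143 + 5.2 + 7/2.8
= 286 + 5.20 + 2.50
= 293.7 mOsm/kg

293.7 mOsm/kg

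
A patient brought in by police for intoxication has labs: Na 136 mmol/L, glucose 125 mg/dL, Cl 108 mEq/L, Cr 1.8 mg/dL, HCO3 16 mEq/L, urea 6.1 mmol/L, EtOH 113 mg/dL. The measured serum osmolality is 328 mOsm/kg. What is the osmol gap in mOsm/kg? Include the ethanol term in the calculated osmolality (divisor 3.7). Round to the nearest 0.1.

Calculated osmolality = 2·Na + glucose/18 + urea + ethanol/3.7
= 2·136 + 125/18 + 6.1 + 113/3.7
= 272 + 6.94 + 6.10 + 30.54
= 315.58 mOsm/kg ≈ 315.6 mOsm/kg
Osmolar gap = measured − calculated = 328 − 315.6 = 12.4 mOsm/kg

12.4 mOsm/kg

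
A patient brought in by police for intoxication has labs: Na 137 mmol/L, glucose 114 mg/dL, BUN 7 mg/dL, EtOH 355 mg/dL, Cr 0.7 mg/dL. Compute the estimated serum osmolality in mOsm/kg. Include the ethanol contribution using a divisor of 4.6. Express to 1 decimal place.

Calculated osmolality = 2·Na + glucose/18 + BUN/2.8 + ethanol/4.6
= 2·137 + 114/18 + 7/2.8 + 355/4.6
= 274 + 6.33 + 2.50 + 77.17
= 360 mOsm/kg

360.0 mOsm/kg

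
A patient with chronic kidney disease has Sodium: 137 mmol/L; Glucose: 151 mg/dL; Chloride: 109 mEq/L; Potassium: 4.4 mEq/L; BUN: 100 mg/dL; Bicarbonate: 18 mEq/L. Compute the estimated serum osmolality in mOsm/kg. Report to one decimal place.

318.1 mOsm/kg

Calculated osmolality = 2·Na + glucose/18 + BUN/2.8
= 2·137 + 151/18 + 100/2.8
= 274 + 8.39 + 35.71
= 318.1 mOsm/kg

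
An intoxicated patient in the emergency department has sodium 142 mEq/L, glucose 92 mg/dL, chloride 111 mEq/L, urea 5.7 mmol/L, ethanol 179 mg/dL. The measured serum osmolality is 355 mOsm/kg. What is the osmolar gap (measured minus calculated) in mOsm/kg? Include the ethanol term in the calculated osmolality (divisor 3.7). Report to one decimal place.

Calculated osmolality = 2·Na + glucose/18 + urea + ethanol/3.7
= 2·142 + 92/18 + 5.7 + 179/3.7
= 284 + 5.11 + 5.70 + 48.38
= 343.19 mOsm/kg ≈ 343.2 mOsm/kg
Osmolar gap = measured − calculated = 355 − 343.2 = 11.8 mOsm/kg

11.8 mOsm/kg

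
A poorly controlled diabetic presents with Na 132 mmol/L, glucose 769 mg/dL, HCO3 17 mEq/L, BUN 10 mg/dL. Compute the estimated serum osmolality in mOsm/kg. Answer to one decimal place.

310.3 mOsm/kg

Calculated osmolality = 2·Na + glucose/18 + BUN/2.8
= 2·132 + 769/18 + 10/2.8
= 264 + 42.72 + 3.57
= 310.29 mOsm/kg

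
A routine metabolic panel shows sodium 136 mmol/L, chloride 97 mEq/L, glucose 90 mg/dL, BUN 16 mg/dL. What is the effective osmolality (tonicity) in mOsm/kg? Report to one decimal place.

Effective osmolality excludes urea (freely permeant across cell membranes):
2·Na + glucose/18
= 2·136 + 90/18
= 272 + 5
= 277 mOsm/kg

277.0 mOsm/kg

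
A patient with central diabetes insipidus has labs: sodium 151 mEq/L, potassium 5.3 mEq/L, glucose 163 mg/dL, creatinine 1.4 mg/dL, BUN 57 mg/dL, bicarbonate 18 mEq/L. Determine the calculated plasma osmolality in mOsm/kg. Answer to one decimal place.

331.4 mOsm/kg

Calculated osmolality = 2·Na + glucose/18 + BUN/2.8
= 2·151 + 163/18 + 57/2.8
= 302 + 9.06 + 20.36
= 331.42 mOsm/kg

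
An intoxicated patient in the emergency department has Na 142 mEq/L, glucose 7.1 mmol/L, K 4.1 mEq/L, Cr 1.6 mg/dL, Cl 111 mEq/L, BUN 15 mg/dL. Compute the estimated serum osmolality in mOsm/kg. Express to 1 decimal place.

296.5 mOsm/kg

Calculated osmolality = 2·Na + glucose + BUN/2.8
= 2·142 + 7.1 + 15/2.8
= 284 + 7.10 + 5.36
= 296.46 mOsm/kg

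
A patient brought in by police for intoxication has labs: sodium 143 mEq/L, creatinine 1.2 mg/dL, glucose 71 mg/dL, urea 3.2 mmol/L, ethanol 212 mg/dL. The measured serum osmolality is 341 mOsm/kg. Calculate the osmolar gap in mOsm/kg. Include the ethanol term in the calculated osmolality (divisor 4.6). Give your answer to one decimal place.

1.8 mOsm/kg

Calculated osmolality = 2·Na + glucose/18 + urea + ethanol/4.6
= 2·143 + 71/18 + 3.2 + 212/4.6
= 286 + 3.94 + 3.20 + 46.09
= 339.23 mOsm/kg ≈ 339.2 mOsm/kg
Osmolar gap = measured − calculated = 341 − 339.2 = 1.8 mOsm/kg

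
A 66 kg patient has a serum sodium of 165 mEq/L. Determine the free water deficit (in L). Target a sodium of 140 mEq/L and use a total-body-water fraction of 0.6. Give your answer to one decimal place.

TBW = 0.6 · 66 = 39.6 L
Free water deficit = TBW · (Na/140 − 1)
= 39.6 · (165/140 − 1)
= 39.6 · 0.1786
= 7.07 L

7.1 L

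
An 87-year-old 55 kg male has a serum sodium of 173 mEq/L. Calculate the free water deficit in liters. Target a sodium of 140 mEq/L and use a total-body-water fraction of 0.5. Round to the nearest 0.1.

6.5 L

TBW = 0.5 · 55 = 27.5 L
Free water deficit = TBW · (Na/140 − 1)
= 27.5 · (173/140 − 1)
= 27.5 · 0.2357
= 6.48 L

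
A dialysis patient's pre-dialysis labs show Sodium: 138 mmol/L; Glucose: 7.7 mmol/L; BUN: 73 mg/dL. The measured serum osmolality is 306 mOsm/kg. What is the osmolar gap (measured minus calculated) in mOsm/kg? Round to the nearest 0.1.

Calculated osmolality = 2·Na + glucose + BUN/2.8
= 2·138 + 7.7 + 73/2.8
= 276 + 7.70 + 26.07
= 309.77 mOsm/kg ≈ 309.8 mOsm/kg
Osmolar gap = measured − calculated = 306 − 309.8 = -3.8 mOsm/kg

-3.8 mOsm/kg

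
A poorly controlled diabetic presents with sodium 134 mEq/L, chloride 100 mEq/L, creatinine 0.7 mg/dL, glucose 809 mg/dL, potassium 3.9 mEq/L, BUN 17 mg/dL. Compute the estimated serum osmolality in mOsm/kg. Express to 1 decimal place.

Calculated osmolality = 2·Na + glucose/18 + BUN/2.8
= 2·134 + 809/18 + 17/2.8
= 268 + 44.94 + 6.07
= 319.01 mOsm/kg

319.0 mOsm/kg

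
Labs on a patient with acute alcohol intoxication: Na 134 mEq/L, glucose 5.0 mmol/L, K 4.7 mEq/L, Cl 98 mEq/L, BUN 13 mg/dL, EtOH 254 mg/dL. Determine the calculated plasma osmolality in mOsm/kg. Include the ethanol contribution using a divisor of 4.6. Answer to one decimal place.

Calculated osmolality = 2·Na + glucose + BUN/2.8 + ethanol/4.6
= 2·134 + 5 + 13/2.8 + 254/4.6
= 268 + 5 + 4.64 + 55.22
= 332.86 mOsm/kg

332.9 mOsm/kg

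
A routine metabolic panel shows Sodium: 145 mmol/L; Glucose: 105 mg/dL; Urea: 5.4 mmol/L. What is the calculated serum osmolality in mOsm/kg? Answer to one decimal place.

301.2 mOsm/kg

Calculated osmolality = 2·Na + glucose/18 + urea
= 2·145 + 105/18 + 5.4
= 290 + 5.83 + 5.40
= 301.23 mOsm/kg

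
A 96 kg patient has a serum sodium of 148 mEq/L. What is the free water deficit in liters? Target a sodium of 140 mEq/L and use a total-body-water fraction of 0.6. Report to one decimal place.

TBW = 0.6 · 96 = 57.6 L
Free water deficit = TBW · (Na/140 − 1)
= 57.6 · (148/140 − 1)
= 57.6 · 0.0571
= 3.29 L

3.3 L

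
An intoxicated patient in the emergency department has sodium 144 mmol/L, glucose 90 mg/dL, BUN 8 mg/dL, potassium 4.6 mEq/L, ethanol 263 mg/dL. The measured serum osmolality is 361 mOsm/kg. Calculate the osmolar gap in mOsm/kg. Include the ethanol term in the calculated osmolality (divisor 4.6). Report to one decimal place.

Calculated osmolality = 2·Na + glucose/18 + BUN/2.8 + ethanol/4.6
= 2·144 + 90/18 + 8/2.8 + 263/4.6
= 288 + 5 + 2.86 + 57.17
= 353.03 mOsm/kg ≈ 353.0 mOsm/kg
Osmolar gap = measured − calculated = 361 − 353.0 = 8.0 mOsm/kg

8.0 mOsm/kg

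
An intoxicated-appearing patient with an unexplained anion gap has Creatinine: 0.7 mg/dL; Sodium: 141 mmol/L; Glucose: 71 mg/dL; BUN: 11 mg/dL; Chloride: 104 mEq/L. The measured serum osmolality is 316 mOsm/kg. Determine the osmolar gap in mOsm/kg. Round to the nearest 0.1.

26.1 mOsm/kg

Calculated osmolality = 2·Na + glucose/18 + BUN/2.8
= 2·141 + 71/18 + 11/2.8
= 282 + 3.94 + 3.93
= 289.87 mOsm/kg ≈ 289.9 mOsm/kg
Osmolar gap = measured − calculated = 316 − 289.9 = 26.1 mOsm/kg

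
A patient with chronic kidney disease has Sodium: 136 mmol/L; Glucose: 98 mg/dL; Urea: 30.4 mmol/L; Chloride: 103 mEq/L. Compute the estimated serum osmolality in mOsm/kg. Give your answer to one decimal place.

307.8 mOsm/kg

Calculated osmolality = 2·Na + glucose/18 + urea
= 2·136 + 98/18 + 30.4
= 272 + 5.44 + 30.40
= 307.84 mOsm/kg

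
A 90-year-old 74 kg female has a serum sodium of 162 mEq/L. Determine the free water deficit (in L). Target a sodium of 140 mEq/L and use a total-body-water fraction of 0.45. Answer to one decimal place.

TBW = 0.45 · 74 = 33.3 L
Free water deficit = TBW · (Na/140 − 1)
= 33.3 · (162/140 − 1)
= 33.3 · 0.1571
= 5.23 L

5.2 L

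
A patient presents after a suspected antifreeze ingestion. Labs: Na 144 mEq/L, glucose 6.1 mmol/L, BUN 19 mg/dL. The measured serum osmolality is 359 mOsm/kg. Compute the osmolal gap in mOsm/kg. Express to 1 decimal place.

Calculated osmolality = 2·Na + glucose + BUN/2.8
= 2·144 + 6.1 + 19/2.8
= 288 + 6.10 + 6.79
= 300.89 mOsm/kg ≈ 300.9 mOsm/kg
Osmolar gap = measured − calculated = 359 − 300.9 = 58.1 mOsm/kg

58.1 mOsm/kg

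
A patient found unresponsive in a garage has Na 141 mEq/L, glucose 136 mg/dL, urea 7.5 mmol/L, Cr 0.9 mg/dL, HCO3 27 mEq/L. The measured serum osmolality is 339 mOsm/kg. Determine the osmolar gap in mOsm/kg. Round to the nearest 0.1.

Calculated osmolality = 2·Na + glucose/18 + urea
= 2·141 + 136/18 + 7.5
= 282 + 7.56 + 7.50
= 297.06 mOsm/kg ≈ 297.1 mOsm/kg
Osmolar gap = measured − calculated = 339 − 297.1 = 41.9 mOsm/kg

41.9 mOsm/kg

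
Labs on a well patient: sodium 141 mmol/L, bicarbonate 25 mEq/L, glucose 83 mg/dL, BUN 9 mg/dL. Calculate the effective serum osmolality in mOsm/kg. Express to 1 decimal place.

Effective osmolality excludes urea (freely permeant across cell membranes):
2·Na + glucose/18
= 2·141 + 83/18
= 282 + 4.61
= 286.61 mOsm/kg

286.6 mOsm/kg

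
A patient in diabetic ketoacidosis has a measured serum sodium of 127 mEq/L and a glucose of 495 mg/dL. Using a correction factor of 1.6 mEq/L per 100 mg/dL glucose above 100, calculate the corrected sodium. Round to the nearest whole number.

133 mEq/L

Corrected Na = measured Na + 1.6 · (glucose − 100)/100
= 127 + 1.6 · (495 − 100)/100
= 127 + 6.3
= 133.3 mEq/L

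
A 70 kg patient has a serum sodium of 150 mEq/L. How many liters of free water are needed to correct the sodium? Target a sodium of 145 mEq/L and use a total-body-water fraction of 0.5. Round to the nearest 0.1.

TBW = 0.5 · 70 = 35 L
Free water deficit = TBW · (Na/145 − 1)
= 35 · (150/145 − 1)
= 35 · 0.0345
= 1.21 L

1.2 L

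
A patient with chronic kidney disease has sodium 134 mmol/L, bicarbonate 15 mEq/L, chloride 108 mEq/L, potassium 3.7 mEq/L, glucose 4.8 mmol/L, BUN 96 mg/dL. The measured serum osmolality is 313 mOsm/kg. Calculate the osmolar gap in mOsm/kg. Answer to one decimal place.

5.9 mOsm/kg

Calculated osmolality = 2·Na + glucose + BUN/2.8
= 2·134 + 4.8 + 96/2.8
= 268 + 4.80 + 34.29
= 307.09 mOsm/kg ≈ 307.1 mOsm/kg
Osmolar gap = measured − calculated = 313 − 307.1 = 5.9 mOsm/kg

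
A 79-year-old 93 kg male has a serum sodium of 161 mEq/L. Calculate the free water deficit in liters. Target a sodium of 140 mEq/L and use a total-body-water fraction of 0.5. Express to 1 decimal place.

7.0 L

TBW = 0.5 · 93 = 46.5 L
Free water deficit = TBW · (Na/140 − 1)
= 46.5 · (161/140 − 1)
= 46.5 · 0.15
= 6.97 L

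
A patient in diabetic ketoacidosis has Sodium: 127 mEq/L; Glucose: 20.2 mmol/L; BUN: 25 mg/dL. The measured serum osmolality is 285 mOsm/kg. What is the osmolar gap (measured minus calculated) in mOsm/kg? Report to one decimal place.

Calculated osmolality = 2·Na + glucose + BUN/2.8
= 2·127 + 20.2 + 25/2.8
= 254 + 20.20 + 8.93
= 283.13 mOsm/kg ≈ 283.1 mOsm/kg
Osmolar gap = measured − calculated = 285 − 283.1 = 1.9 mOsm/kg

1.9 mOsm/kg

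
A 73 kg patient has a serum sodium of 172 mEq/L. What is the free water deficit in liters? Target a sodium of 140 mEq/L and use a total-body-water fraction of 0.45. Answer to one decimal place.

7.5 L

TBW = 0.45 · 73 = 32.85 L
Free water deficit = TBW · (Na/140 − 1)
= 32.85 · (172/140 − 1)
= 32.85 · 0.2286
= 7.51 L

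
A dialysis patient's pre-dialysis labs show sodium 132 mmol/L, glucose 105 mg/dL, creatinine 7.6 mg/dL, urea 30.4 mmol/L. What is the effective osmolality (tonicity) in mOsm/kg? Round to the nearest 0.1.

269.8 mOsm/kg

Effective osmolality excludes urea (freely permeant across cell membranes):
2·Na + glucose/18
= 2·132 + 105/18
= 264 + 5.83
= 269.83 mOsm/kg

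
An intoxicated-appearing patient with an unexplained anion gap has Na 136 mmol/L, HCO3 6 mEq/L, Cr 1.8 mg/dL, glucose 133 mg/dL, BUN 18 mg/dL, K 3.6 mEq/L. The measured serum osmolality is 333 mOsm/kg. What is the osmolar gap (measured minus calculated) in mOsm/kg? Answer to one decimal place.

47.2 mOsm/kg

Calculated osmolality = 2·Na + glucose/18 + BUN/2.8
= 2·136 + 133/18 + 18/2.8
= 272 + 7.39 + 6.43
= 285.82 mOsm/kg ≈ 285.8 mOsm/kg
Osmolar gap = measured − calculated = 333 − 285.8 = 47.2 mOsm/kg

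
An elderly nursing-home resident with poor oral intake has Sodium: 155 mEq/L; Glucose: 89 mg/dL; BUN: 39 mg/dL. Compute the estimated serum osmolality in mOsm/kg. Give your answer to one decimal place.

Calculated osmolality = 2·Na + glucose/18 + BUN/2.8
= 2·155 + 89/18 + 39/2.8
= 310 + 4.94 + 13.93
= 328.87 mOsm/kg

328.9 mOsm/kg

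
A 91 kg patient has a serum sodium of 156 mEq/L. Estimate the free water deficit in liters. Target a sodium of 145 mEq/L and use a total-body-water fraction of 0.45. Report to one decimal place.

TBW = 0.45 · 91 = 40.95 L
Free water deficit = TBW · (Na/145 − 1)
= 40.95 · (156/145 − 1)
= 40.95 · 0.0759
= 3.11 L

3.1 L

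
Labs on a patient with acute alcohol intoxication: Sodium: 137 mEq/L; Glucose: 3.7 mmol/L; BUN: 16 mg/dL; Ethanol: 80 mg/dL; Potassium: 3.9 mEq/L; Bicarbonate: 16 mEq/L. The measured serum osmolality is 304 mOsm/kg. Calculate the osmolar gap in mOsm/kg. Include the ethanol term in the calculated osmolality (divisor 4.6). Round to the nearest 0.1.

3.2 mOsm/kg

Calculated osmolality = 2·Na + glucose + BUN/2.8 + ethanol/4.6
= 2·137 + 3.7 + 16/2.8 + 80/4.6
= 274 + 3.70 + 5.71 + 17.39
= 300.8 mOsm/kg ≈ 300.8 mOsm/kg
Osmolar gap = measured − calculated = 304 − 300.8 = 3.2 mOsm/kg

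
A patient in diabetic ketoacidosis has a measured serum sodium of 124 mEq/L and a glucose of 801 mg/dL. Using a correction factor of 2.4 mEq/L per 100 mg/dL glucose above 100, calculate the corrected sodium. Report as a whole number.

141 mEq/L

Corrected Na = measured Na + 2.4 · (glucose − 100)/100
= 124 + 2.4 · (801 − 100)/100
= 124 + 16.8
= 140.8 mEq/L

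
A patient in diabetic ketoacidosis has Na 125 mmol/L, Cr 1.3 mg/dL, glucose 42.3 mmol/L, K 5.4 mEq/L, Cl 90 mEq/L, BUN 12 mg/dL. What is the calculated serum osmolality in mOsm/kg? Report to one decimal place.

Calculated osmolality = 2·Na + glucose + BUN/2.8
= 2·125 + 42.3 + 12/2.8
= 250 + 42.30 + 4.29
= 296.59 mOsm/kg

296.6 mOsm/kg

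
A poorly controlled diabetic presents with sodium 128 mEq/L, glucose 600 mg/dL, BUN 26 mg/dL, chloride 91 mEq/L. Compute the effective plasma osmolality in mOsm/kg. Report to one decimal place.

Effective osmolality excludes urea (freely permeant across cell membranes):
2·Na + glucose/18
= 2·128 + 600/18
= 256 + 33.33
= 289.33 mOsm/kg

289.3 mOsm/kg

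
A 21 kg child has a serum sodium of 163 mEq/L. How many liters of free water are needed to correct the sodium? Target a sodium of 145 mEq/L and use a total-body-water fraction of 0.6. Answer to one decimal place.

1.6 L

TBW = 0.6 · 21 = 12.6 L
Free water deficit = TBW · (Na/145 − 1)
= 12.6 · (163/145 − 1)
= 12.6 · 0.1241
= 1.56 L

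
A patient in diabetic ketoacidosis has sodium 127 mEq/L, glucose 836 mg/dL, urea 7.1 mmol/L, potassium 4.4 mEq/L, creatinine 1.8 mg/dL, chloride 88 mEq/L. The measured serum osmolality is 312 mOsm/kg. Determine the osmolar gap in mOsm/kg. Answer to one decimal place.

4.5 mOsm/kg

Calculated osmolality = 2·Na + glucose/18 + urea
= 2·127 + 836/18 + 7.1
= 254 + 46.44 + 7.10
= 307.54 mOsm/kg ≈ 307.5 mOsm/kg
Osmolar gap = measured − calculated = 312 − 307.5 = 4.5 mOsm/kg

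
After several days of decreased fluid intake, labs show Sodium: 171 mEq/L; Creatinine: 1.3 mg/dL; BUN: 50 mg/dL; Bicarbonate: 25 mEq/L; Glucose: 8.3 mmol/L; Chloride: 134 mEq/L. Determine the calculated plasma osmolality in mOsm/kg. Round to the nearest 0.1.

368.2 mOsm/kg

Calculated osmolality = 2·Na + glucose + BUN/2.8
= 2·171 + 8.3 + 50/2.8
= 342 + 8.30 + 17.86
= 368.16 mOsm/kg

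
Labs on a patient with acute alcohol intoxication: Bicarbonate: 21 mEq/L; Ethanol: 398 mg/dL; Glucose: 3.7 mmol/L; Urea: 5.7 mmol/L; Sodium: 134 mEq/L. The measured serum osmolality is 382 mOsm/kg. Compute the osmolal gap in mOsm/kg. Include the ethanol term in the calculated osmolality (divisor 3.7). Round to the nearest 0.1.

Calculated osmolality = 2·Na + glucose + urea + ethanol/3.7
= 2·134 + 3.7 + 5.7 + 398/3.7
= 268 + 3.70 + 5.70 + 107.57
= 384.97 mOsm/kg ≈ 385.0 mOsm/kg
Osmolar gap = measured − calculated = 382 − 385.0 = -3.0 mOsm/kg

-3.0 mOsm/kg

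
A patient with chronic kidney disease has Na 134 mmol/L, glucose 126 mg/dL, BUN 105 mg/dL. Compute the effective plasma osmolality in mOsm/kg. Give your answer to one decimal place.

Effective osmolality excludes urea (freely permeant across cell membranes):
2·Na + glucose/18
= 2·134 + 126/18
= 268 + 7
= 275 mOsm/kg

275.0 mOsm/kg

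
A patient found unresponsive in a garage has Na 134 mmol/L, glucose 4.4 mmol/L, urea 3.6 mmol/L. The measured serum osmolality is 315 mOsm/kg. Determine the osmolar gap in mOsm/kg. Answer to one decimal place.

39.0 mOsm/kg

Calculated osmolality = 2·Na + glucose + urea
= 2·134 + 4.4 + 3.6
= 268 + 4.40 + 3.60
= 276 mOsm/kg ≈ 276.0 mOsm/kg
Osmolar gap = measured − calculated = 315 − 276.0 = 39.0 mOsm/kg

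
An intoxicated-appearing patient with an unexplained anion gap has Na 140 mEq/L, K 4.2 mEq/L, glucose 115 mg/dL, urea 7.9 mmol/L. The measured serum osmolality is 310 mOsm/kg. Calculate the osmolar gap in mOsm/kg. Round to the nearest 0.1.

Calculated osmolality = 2·Na + glucose/18 + urea
= 2·140 + 115/18 + 7.9
= 280 + 6.39 + 7.90
= 294.29 mOsm/kg ≈ 294.3 mOsm/kg
Osmolar gap = measured − calculated = 310 − 294.3 = 15.7 mOsm/kg

15.7 mOsm/kg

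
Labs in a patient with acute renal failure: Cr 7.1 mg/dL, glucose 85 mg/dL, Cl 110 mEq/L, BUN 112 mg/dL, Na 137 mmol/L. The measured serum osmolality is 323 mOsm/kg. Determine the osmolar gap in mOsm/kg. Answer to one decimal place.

4.3 mOsm/kg

Calculated osmolality = 2·Na + glucose/18 + BUN/2.8
= 2·137 + 85/18 + 112/2.8
= 274 + 4.72 + 40
= 318.72 mOsm/kg ≈ 318.7 mOsm/kg
Osmolar gap = measured − calculated = 323 − 318.7 = 4.3 mOsm/kg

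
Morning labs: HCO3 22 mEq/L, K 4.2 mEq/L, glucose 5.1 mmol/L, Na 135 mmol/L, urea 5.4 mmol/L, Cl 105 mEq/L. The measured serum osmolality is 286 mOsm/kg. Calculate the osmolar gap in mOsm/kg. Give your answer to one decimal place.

Calculated osmolality = 2·Na + glucose + urea
= 2·135 + 5.1 + 5.4
= 270 + 5.10 + 5.40
= 280.5 mOsm/kg ≈ 280.5 mOsm/kg
Osmolar gap = measured − calculated = 286 − 280.5 = 5.5 mOsm/kg

5.5 mOsm/kg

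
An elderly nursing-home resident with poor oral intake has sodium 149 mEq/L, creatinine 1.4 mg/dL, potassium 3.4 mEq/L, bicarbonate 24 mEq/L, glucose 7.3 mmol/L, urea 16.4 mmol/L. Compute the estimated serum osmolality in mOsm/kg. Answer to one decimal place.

321.7 mOsm/kg

Calculated osmolality = 2·Na + glucose + urea
= 2·149 + 7.3 + 16.4
= 298 + 7.30 + 16.40
= 321.7 mOsm/kg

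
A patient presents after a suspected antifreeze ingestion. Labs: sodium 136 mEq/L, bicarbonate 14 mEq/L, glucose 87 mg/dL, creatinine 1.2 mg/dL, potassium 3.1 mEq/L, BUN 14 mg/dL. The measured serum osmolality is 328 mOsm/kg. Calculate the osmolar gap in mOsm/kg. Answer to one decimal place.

46.2 mOsm/kg

Calculated osmolality = 2·Na + glucose/18 + BUN/2.8
= 2·136 + 87/18 + 14/2.8
= 272 + 4.83 + 5
= 281.83 mOsm/kg ≈ 281.8 mOsm/kg
Osmolar gap = measured − calculated = 328 − 281.8 = 46.2 mOsm/kg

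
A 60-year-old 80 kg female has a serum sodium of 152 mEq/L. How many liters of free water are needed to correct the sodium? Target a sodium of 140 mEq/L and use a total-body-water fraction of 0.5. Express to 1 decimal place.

3.4 L

TBW = 0.5 · 80 = 40 L
Free water deficit = TBW · (Na/140 − 1)
= 40 · (152/140 − 1)
= 40 · 0.0857
= 3.43 L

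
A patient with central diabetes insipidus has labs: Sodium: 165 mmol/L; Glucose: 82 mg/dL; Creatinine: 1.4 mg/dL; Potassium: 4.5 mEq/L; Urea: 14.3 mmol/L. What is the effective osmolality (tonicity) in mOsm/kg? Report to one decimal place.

Effective osmolality excludes urea (freely permeant across cell membranes):
2·Na + glucose/18
= 2·165 + 82/18
= 330 + 4.56
= 334.56 mOsm/kg

334.6 mOsm/kg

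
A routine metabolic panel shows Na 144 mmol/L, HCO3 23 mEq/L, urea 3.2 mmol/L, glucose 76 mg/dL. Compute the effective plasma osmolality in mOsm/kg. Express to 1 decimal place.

Effective osmolality excludes urea (freely permeant across cell membranes):
2·Na + glucose/18
= 2·144 + 76/18
= 288 + 4.22
= 292.22 mOsm/kg

292.2 mOsm/kg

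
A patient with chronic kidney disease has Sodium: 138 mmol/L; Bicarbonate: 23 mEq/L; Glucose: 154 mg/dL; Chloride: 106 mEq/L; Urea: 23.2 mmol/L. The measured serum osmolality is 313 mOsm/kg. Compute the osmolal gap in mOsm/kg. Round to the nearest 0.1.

5.2 mOsm/kg

Calculated osmolality = 2·Na + glucose/18 + urea
= 2·138 + 154/18 + 23.2
= 276 + 8.56 + 23.20
= 307.76 mOsm/kg ≈ 307.8 mOsm/kg
Osmolar gap = measured − calculated = 313 − 307.8 = 5.2 mOsm/kg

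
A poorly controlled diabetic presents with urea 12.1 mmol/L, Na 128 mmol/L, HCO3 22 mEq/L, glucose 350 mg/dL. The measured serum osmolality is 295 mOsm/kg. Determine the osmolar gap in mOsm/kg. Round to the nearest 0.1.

Calculated osmolality = 2·Na + glucose/18 + urea
= 2·128 + 350/18 + 12.1
= 256 + 19.44 + 12.10
= 287.54 mOsm/kg ≈ 287.5 mOsm/kg
Osmolar gap = measured − calculated = 295 − 287.5 = 7.5 mOsm/kg

7.5 mOsm/kg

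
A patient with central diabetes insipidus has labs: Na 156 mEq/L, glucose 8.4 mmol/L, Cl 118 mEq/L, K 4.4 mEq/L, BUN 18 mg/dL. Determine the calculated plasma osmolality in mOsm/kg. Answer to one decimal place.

326.8 mOsm/kg

Calculated osmolality = 2·Na + glucose + BUN/2.8
= 2·156 + 8.4 + 18/2.8
= 312 + 8.40 + 6.43
= 326.83 mOsm/kg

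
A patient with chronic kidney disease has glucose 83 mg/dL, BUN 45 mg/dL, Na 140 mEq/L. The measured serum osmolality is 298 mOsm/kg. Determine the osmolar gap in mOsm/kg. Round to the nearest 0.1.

Calculated osmolality = 2·Na + glucose/18 + BUN/2.8
= 2·140 + 83/18 + 45/2.8
= 280 + 4.61 + 16.07
= 300.68 mOsm/kg ≈ 300.7 mOsm/kg
Osmolar gap = measured − calculated = 298 − 300.7 = -2.7 mOsm/kg

-2.7 mOsm/kg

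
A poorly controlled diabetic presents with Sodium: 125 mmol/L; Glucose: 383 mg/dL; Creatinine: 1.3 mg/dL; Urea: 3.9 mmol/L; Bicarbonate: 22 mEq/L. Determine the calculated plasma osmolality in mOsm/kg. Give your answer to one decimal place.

Calculated osmolality = 2·Na + glucose/18 + urea
= 2·125 + 383/18 + 3.9
= 250 + 21.28 + 3.90
= 275.18 mOsm/kg

275.2 mOsm/kg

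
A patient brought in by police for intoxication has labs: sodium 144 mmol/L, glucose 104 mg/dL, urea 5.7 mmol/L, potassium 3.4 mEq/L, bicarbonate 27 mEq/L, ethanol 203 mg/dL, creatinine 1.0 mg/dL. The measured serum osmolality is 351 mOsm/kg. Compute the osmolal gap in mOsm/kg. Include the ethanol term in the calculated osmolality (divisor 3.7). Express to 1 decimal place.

-3.3 mOsm/kg

Calculated osmolality = 2·Na + glucose/18 + urea + ethanol/3.7
= 2·144 + 104/18 + 5.7 + 203/3.7
= 288 + 5.78 + 5.70 + 54.86
= 354.34 mOsm/kg ≈ 354.3 mOsm/kg
Osmolar gap = measured − calculated = 351 − 354.3 = -3.3 mOsm/kg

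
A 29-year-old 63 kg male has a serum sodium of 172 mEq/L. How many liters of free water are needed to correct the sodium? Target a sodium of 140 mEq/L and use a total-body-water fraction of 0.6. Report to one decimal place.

8.6 L

TBW = 0.6 · 63 = 37.8 L
Free water deficit = TBW · (Na/140 − 1)
= 37.8 · (172/140 − 1)
= 37.8 · 0.2286
= 8.64 L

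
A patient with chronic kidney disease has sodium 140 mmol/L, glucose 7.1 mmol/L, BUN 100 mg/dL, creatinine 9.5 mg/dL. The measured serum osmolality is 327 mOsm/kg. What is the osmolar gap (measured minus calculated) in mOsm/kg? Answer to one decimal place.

Calculated osmolality = 2·Na + glucose + BUN/2.8
= 2·140 + 7.1 + 100/2.8
= 280 + 7.10 + 35.71
= 322.81 mOsm/kg ≈ 322.8 mOsm/kg
Osmolar gap = measured − calculated = 327 − 322.8 = 4.2 mOsm/kg

4.2 mOsm/kg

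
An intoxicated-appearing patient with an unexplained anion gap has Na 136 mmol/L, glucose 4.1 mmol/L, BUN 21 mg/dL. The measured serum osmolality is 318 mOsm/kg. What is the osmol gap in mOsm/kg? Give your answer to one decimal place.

Calculated osmolality = 2·Na + glucose + BUN/2.8
= 2·136 + 4.1 + 21/2.8
= 272 + 4.10 + 7.50
= 283.6 mOsm/kg ≈ 283.6 mOsm/kg
Osmolar gap = measured − calculated = 318 − 283.6 = 34.4 mOsm/kg

34.4 mOsm/kg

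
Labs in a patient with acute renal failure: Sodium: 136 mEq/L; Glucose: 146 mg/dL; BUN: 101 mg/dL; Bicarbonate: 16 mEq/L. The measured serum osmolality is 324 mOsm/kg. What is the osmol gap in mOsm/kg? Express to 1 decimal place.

7.8 mOsm/kg

Calculated osmolality = 2·Na + glucose/18 + BUN/2.8
= 2·136 + 146/18 + 101/2.8
= 272 + 8.11 + 36.07
= 316.18 mOsm/kg ≈ 316.2 mOsm/kg
Osmolar gap = measured − calculated = 324 − 316.2 = 7.8 mOsm/kg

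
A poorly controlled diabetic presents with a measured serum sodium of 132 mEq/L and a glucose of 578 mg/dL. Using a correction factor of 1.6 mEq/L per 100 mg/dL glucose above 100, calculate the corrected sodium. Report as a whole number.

Corrected Na = measured Na + 1.6 · (glucose − 100)/100
= 132 + 1.6 · (578 − 100)/100
= 132 + 7.6
= 139.6 mEq/L

140 mEq/L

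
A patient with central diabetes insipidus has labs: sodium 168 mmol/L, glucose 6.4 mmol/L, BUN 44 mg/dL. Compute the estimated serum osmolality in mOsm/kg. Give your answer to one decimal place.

358.1 mOsm/kg

Calculated osmolality = 2·Na + glucose + BUN/2.8
= 2·168 + 6.4 + 44/2.8
= 336 + 6.40 + 15.71
= 358.11 mOsm/kg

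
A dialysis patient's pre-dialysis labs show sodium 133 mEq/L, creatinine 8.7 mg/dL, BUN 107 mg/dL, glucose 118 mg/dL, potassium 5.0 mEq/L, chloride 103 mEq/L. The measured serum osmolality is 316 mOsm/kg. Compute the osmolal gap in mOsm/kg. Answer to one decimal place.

Calculated osmolality = 2·Na + glucose/18 + BUN/2.8
= 2·133 + 118/18 + 107/2.8
= 266 + 6.56 + 38.21
= 310.77 mOsm/kg ≈ 310.8 mOsm/kg
Osmolar gap = measured − calculated = 316 − 310.8 = 5.2 mOsm/kg

5.2 mOsm/kg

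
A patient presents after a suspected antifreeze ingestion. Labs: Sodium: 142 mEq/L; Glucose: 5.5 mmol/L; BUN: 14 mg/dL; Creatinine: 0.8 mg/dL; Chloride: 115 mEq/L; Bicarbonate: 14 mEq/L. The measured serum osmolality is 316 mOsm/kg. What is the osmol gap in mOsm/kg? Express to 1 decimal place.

21.5 mOsm/kg

Calculated osmolality = 2·Na + glucose + BUN/2.8
= 2·142 + 5.5 + 14/2.8
= 284 + 5.50 + 5
= 294.5 mOsm/kg ≈ 294.5 mOsm/kg
Osmolar gap = measured − calculated = 316 − 294.5 = 21.5 mOsm/kg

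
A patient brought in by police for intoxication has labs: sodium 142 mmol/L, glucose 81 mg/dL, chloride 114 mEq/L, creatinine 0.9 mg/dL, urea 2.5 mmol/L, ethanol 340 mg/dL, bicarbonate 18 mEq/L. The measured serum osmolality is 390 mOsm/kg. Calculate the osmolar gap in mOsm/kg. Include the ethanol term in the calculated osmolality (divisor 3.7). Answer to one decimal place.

7.1 mOsm/kg

Calculated osmolality = 2·Na + glucose/18 + urea + ethanol/3.7
= 2·142 + 81/18 + 2.5 + 340/3.7
= 284 + 4.50 + 2.50 + 91.89
= 382.89 mOsm/kg ≈ 382.9 mOsm/kg
Osmolar gap = measured − calculated = 390 − 382.9 = 7.1 mOsm/kg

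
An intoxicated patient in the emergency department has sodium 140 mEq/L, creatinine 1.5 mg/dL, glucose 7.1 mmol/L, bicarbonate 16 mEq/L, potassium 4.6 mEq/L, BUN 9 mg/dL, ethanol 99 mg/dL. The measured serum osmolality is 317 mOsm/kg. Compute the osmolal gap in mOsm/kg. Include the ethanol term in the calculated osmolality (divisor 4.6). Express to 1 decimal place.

Calculated osmolality = 2·Na + glucose + BUN/2.8 + ethanol/4.6
= 2·140 + 7.1 + 9/2.8 + 99/4.6
= 280 + 7.10 + 3.21 + 21.52
= 311.83 mOsm/kg ≈ 311.8 mOsm/kg
Osmolar gap = measured − calculated = 317 − 311.8 = 5.2 mOsm/kg

5.2 mOsm/kg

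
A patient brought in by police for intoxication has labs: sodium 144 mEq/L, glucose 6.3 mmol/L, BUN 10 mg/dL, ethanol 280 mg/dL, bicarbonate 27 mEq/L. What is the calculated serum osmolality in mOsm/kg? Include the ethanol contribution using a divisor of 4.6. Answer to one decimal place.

Calculated osmolality = 2·Na + glucose + BUN/2.8 + ethanol/4.6
= 2·144 + 6.3 + 10/2.8 + 280/4.6
= 288 + 6.30 + 3.57 + 60.87
= 358.74 mOsm/kg

358.7 mOsm/kg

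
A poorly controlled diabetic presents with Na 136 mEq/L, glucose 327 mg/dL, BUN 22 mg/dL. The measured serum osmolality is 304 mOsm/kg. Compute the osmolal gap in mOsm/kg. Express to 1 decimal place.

6.0 mOsm/kg

Calculated osmolality = 2·Na + glucose/18 + BUN/2.8
= 2·136 + 327/18 + 22/2.8
= 272 + 18.17 + 7.86
= 298.03 mOsm/kg ≈ 298.0 mOsm/kg
Osmolar gap = measured − calculated = 304 − 298.0 = 6.0 mOsm/kg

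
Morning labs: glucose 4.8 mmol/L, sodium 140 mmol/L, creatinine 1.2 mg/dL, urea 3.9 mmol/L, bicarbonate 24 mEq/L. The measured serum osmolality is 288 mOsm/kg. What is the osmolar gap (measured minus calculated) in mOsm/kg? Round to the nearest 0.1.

Calculated osmolality = 2·Na + glucose + urea
= 2·140 + 4.8 + 3.9
= 280 + 4.80 + 3.90
= 288.7 mOsm/kg ≈ 288.7 mOsm/kg
Osmolar gap = measured − calculated = 288 − 288.7 = -0.7 mOsm/kg

-0.7 mOsm/kg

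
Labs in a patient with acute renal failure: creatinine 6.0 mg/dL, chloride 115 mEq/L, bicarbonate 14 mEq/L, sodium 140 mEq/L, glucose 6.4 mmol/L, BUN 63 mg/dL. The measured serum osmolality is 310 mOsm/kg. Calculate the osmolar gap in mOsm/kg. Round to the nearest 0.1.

Calculated osmolality = 2·Na + glucose + BUN/2.8
= 2·140 + 6.4 + 63/2.8
= 280 + 6.40 + 22.50
= 308.9 mOsm/kg ≈ 308.9 mOsm/kg
Osmolar gap = measured − calculated = 310 − 308.9 = 1.1 mOsm/kg

1.1 mOsm/kg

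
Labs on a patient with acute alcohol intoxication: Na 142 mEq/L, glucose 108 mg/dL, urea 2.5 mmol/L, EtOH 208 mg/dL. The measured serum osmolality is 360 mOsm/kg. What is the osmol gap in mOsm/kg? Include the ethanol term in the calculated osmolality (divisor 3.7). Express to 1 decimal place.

11.3 mOsm/kg

Calculated osmolality = 2·Na + glucose/18 + urea + ethanol/3.7
= 2·142 + 108/18 + 2.5 + 208/3.7
= 284 + 6 + 2.50 + 56.22
= 348.72 mOsm/kg ≈ 348.7 mOsm/kg
Osmolar gap = measured − calculated = 360 − 348.7 = 11.3 mOsm/kg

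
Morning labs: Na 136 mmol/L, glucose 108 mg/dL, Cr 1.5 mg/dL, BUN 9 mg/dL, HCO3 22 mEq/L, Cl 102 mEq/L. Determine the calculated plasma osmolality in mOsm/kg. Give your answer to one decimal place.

Calculated osmolality = 2·Na + glucose/18 + BUN/2.8
= 2·136 + 108/18 + 9/2.8
= 272 + 6 + 3.21
= 281.21 mOsm/kg

281.2 mOsm/kg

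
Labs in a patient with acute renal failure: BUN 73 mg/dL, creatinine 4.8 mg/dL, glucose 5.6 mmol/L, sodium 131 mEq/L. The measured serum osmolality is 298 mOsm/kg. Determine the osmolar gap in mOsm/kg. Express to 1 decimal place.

4.3 mOsm/kg

Calculated osmolality = 2·Na + glucose + BUN/2.8
= 2·131 + 5.6 + 73/2.8
= 262 + 5.60 + 26.07
= 293.67 mOsm/kg ≈ 293.7 mOsm/kg
Osmolar gap = measured − calculated = 298 − 293.7 = 4.3 mOsm/kg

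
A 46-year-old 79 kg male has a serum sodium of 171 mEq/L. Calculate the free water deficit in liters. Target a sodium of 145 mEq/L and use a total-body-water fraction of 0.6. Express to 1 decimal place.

8.5 L

TBW = 0.6 · 79 = 47.4 L
Free water deficit = TBW · (Na/145 − 1)
= 47.4 · (171/145 − 1)
= 47.4 · 0.1793
= 8.5 L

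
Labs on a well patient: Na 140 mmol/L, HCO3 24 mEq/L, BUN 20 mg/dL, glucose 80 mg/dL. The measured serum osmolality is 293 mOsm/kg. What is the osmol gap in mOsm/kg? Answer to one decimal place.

Calculated osmolality = 2·Na + glucose/18 + BUN/2.8
= 2·140 + 80/18 + 20/2.8
= 280 + 4.44 + 7.14
= 291.58 mOsm/kg ≈ 291.6 mOsm/kg
Osmolar gap = measured − calculated = 293 − 291.6 = 1.4 mOsm/kg

1.4 mOsm/kg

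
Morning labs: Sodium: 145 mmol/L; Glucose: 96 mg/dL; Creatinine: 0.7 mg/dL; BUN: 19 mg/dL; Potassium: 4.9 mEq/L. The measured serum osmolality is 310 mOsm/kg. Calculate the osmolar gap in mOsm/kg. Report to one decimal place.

7.9 mOsm/kg

Calculated osmolality = 2·Na + glucose/18 + BUN/2.8
= 2·145 + 96/18 + 19/2.8
= 290 + 5.33 + 6.79
= 302.12 mOsm/kg ≈ 302.1 mOsm/kg
Osmolar gap = measured − calculated = 310 − 302.1 = 7.9 mOsm/kg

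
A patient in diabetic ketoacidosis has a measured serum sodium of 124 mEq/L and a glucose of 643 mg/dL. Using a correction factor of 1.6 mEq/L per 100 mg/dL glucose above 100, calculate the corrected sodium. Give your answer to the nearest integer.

Corrected Na = measured Na + 1.6 · (glucose − 100)/100
= 124 + 1.6 · (643 − 100)/100
= 124 + 8.7
= 132.7 mEq/L

133 mEq/L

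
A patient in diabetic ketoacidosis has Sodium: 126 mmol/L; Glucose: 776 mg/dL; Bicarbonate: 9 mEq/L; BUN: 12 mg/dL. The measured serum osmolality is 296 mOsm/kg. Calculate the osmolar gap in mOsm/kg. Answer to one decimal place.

Calculated osmolality = 2·Na + glucose/18 + BUN/2.8
= 2·126 + 776/18 + 12/2.8
= 252 + 43.11 + 4.29
= 299.4 mOsm/kg ≈ 299.4 mOsm/kg
Osmolar gap = measured − calculated = 296 − 299.4 = -3.4 mOsm/kg

-3.4 mOsm/kg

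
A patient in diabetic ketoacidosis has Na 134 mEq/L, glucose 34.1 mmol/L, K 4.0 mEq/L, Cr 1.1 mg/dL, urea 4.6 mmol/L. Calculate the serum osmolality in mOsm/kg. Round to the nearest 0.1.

Calculated osmolality = 2·Na + glucose + urea
= 2·134 + 34.1 + 4.6
= 268 + 34.10 + 4.60
= 306.7 mOsm/kg

306.7 mOsm/kg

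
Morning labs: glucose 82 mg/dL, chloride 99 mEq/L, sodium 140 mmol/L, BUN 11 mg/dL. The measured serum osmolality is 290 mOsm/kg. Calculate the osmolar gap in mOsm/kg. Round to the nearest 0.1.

Calculated osmolality = 2·Na + glucose/18 + BUN/2.8
= 2·140 + 82/18 + 11/2.8
= 280 + 4.56 + 3.93
= 288.49 mOsm/kg ≈ 288.5 mOsm/kg
Osmolar gap = measured − calculated = 290 − 288.5 = 1.5 mOsm/kg

1.5 mOsm/kg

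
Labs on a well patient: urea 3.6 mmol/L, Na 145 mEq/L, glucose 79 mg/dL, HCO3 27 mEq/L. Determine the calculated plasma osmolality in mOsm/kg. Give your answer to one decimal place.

298.0 mOsm/kg

Calculated osmolality = 2·Na + glucose/18 + urea
= 2·145 + 79/18 + 3.6
= 290 + 4.39 + 3.60
= 297.99 mOsm/kg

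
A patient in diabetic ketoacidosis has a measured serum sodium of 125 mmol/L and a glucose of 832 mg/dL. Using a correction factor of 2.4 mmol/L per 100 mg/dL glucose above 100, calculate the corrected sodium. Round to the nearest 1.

143 mmol/L

Corrected Na = measured Na + 2.4 · (glucose − 100)/100
= 125 + 2.4 · (832 − 100)/100
= 125 + 17.6
= 142.6 mmol/L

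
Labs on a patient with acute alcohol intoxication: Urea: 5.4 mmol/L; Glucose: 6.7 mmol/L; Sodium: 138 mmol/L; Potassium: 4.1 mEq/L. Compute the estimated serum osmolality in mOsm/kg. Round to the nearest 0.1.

Calculated osmolality = 2·Na + glucose + urea
= 2·138 + 6.7 + 5.4
= 276 + 6.70 + 5.40
= 288.1 mOsm/kg

288.1 mOsm/kg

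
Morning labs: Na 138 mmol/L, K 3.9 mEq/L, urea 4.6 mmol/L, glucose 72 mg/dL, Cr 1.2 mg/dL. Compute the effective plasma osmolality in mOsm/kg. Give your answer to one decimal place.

Effective osmolality excludes urea (freely permeant across cell membranes):
2·Na + glucose/18
= 2·138 + 72/18
= 276 + 4
= 280 mOsm/kg

280.0 mOsm/kg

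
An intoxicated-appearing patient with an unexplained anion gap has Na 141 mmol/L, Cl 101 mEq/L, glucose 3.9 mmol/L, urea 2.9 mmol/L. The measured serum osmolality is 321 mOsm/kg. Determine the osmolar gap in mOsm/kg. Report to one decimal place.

32.2 mOsm/kg

Calculated osmolality = 2·Na + glucose + urea
= 2·141 + 3.9 + 2.9
= 282 + 3.90 + 2.90
= 288.8 mOsm/kg ≈ 288.8 mOsm/kg
Osmolar gap = measured − calculated = 321 − 288.8 = 32.2 mOsm/kg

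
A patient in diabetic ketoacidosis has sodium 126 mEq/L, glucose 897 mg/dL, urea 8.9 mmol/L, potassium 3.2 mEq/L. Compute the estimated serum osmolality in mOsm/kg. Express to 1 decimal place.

Calculated osmolality = 2·Na + glucose/18 + urea
= 2·126 + 897/18 + 8.9
= 252 + 49.83 + 8.90
= 310.73 mOsm/kg

310.7 mOsm/kg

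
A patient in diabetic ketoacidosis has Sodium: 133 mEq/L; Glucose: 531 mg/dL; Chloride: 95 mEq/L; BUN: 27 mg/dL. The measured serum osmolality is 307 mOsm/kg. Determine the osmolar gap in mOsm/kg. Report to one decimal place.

Calculated osmolality = 2·Na + glucose/18 + BUN/2.8
= 2·133 + 531/18 + 27/2.8
= 266 + 29.50 + 9.64
= 305.14 mOsm/kg ≈ 305.1 mOsm/kg
Osmolar gap = measured − calculated = 307 − 305.1 = 1.9 mOsm/kg

1.9 mOsm/kg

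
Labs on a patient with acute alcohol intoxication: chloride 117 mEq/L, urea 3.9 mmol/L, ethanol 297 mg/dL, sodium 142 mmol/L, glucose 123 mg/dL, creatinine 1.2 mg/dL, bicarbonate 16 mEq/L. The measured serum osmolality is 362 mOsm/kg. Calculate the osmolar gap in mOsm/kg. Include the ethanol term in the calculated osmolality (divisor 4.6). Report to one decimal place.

Calculated osmolality = 2·Na + glucose/18 + urea + ethanol/4.6
= 2·142 + 123/18 + 3.9 + 297/4.6
= 284 + 6.83 + 3.90 + 64.57
= 359.3 mOsm/kg ≈ 359.3 mOsm/kg
Osmolar gap = measured − calculated = 362 − 359.3 = 2.7 mOsm/kg

2.7 mOsm/kg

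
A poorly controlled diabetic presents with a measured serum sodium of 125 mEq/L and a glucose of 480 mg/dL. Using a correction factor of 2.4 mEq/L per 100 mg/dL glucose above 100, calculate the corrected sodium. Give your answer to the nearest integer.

Corrected Na = measured Na + 2.4 · (glucose − 100)/100
= 125 + 2.4 · (480 − 100)/100
= 125 + 9.1
= 134.1 mEq/L

134 mEq/L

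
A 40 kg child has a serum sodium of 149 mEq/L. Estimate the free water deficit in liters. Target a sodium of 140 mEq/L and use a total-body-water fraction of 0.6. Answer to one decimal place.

TBW = 0.6 · 40 = 24 L
Free water deficit = TBW · (Na/140 − 1)
= 24 · (149/140 − 1)
= 24 · 0.0643
= 1.54 L

1.5 L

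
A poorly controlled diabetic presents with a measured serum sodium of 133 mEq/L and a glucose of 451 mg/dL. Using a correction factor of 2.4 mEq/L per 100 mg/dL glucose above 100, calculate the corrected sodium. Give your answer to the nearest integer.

141 mEq/L

Corrected Na = measured Na + 2.4 · (glucose − 100)/100
= 133 + 2.4 · (451 − 100)/100
= 133 + 8.4
= 141.4 mEq/L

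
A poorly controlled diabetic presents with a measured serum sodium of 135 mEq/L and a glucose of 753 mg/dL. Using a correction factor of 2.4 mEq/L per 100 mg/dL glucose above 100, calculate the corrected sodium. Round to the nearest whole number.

151 mEq/L

Corrected Na = measured Na + 2.4 · (glucose − 100)/100
= 135 + 2.4 · (753 − 100)/100
= 135 + 15.7
= 150.7 mEq/L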